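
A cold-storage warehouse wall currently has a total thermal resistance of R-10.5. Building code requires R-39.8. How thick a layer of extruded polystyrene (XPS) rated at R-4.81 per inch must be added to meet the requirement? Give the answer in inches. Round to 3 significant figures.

ΔR = 39.8 − 10.5 = 29.3 ft²·°F·h/BTU
L = ΔR / (R/in) = 29.3/4.81 = 6.091 in

6.09 in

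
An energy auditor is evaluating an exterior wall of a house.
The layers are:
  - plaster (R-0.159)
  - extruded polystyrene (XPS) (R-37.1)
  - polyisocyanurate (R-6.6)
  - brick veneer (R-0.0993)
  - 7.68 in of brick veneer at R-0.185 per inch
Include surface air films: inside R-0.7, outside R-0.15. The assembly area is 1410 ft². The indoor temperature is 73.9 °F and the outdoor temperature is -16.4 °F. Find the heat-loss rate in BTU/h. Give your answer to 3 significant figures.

2750 BTU/h

7.68 × 0.185 = 1.421
R_total = 0.7 + 0.159 + 37.1 + 6.6 + 0.0993 + 1.421 + 0.15 = 46.23 ft²·°F·h/BTU
Q = A·ΔT/R = 1410 × (73.9 − (-16.4)) / 46.23 = 2754 BTU/h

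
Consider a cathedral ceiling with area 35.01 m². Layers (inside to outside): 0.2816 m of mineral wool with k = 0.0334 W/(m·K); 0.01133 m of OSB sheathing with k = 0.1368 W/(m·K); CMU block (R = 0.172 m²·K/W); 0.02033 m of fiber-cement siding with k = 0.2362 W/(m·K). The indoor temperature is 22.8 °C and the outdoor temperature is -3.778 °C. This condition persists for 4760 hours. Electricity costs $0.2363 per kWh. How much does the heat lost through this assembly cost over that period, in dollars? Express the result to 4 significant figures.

0.2816/0.0334 = 8.4311
0.01133/0.1368 = 0.082822
0.02033/0.2362 = 0.086071
R_total = 8.4311 + 0.082822 + 0.172 + 0.086071 = 8.772 m²·K/W
Q = 35.01 × (22.8 − (-3.778)) / 8.772 = 106.08 W
E = 106.08 W × 4760 h / 1000 = 504.92 kWh
Cost = 504.92 × 0.2363 = $119.31

119.3 dollars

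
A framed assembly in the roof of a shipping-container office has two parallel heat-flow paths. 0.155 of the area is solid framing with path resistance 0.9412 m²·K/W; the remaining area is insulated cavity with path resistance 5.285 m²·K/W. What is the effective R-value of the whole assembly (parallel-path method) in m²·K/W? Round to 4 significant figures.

U_eff = 0.845/5.285 + 0.155/0.9412 = 0.15989 + 0.16468 = 0.32457
R_eff = 1/U_eff = 3.081 m²·K/W

3.081 m²·K/W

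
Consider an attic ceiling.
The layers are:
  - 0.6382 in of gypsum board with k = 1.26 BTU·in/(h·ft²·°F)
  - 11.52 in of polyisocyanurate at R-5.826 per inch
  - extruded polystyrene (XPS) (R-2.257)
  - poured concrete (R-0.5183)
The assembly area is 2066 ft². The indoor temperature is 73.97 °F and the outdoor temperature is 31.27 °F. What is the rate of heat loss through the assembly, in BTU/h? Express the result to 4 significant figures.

0.6382/1.26 = 0.50651
11.52 × 5.826 = 67.116
R_total = 0.50651 + 67.116 + 2.257 + 0.5183 = 70.397 ft²·°F·h/BTU
Q = A·ΔT/R = 2066 × (73.97 − 31.27) / 70.397 = 1253.1 BTU/h

1253 BTU/h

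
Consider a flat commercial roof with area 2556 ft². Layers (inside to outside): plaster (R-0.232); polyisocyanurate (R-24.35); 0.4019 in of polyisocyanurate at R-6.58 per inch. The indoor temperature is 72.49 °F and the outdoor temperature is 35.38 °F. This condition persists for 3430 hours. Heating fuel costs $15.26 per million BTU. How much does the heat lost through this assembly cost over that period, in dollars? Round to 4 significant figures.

182.4 dollars

0.4019 × 6.58 = 2.6445
R_total = 0.232 + 24.35 + 2.6445 = 27.227 ft²·°F·h/BTU
Q = 2556 × (72.49 − 35.38) / 27.227 = 3483.9 BTU/h
E = 3483.9 × 3430 = 11950000 BTU
Cost = 11950000/10⁶ × 15.26 = $182.35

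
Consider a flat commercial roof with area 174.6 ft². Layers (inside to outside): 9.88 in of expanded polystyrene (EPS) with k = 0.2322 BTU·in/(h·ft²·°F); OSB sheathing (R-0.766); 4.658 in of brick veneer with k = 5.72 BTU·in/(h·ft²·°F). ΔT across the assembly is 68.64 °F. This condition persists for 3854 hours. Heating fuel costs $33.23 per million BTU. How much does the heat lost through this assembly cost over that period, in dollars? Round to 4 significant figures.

9.88/0.2322 = 42.55
4.658/5.72 = 0.81434
R_total = 42.55 + 0.766 + 0.81434 = 44.13 ft²·°F·h/BTU
Q = 174.6 × 68.64 / 44.13 = 271.57 BTU/h
E = 271.57 × 3854 = 1046600 BTU
Cost = 1046600/10⁶ × 33.23 = $34.78

34.78 dollars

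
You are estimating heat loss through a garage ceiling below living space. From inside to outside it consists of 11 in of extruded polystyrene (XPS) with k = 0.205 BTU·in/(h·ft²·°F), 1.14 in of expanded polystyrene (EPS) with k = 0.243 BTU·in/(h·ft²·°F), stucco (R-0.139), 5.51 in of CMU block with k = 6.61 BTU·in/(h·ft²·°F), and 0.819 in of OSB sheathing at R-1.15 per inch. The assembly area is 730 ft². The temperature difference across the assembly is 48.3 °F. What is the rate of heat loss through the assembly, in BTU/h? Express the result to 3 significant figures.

585 BTU/h

11/0.205 = 53.66
1.14/0.243 = 4.691
5.51/6.61 = 0.8336
0.819 × 1.15 = 0.9418
R_total = 53.66 + 4.691 + 0.139 + 0.8336 + 0.9418 = 60.26 ft²·°F·h/BTU
Q = A·ΔT/R = 730 × 48.3 / 60.26 = 585.1 BTU/h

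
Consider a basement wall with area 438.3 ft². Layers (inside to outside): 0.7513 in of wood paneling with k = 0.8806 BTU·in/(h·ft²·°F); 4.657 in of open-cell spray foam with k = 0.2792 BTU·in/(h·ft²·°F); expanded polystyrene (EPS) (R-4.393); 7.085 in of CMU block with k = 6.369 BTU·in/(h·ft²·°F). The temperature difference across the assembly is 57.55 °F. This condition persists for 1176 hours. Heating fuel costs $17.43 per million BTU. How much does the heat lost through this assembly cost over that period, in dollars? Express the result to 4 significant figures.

0.7513/0.8806 = 0.85317
4.657/0.2792 = 16.68
7.085/6.369 = 1.1124
R_total = 0.85317 + 16.68 + 4.393 + 1.1124 = 23.038 ft²·°F·h/BTU
Q = 438.3 × 57.55 / 23.038 = 1094.9 BTU/h
E = 1094.9 × 1176 = 1287600 BTU
Cost = 1287600/10⁶ × 17.43 = $22.442

22.44 dollars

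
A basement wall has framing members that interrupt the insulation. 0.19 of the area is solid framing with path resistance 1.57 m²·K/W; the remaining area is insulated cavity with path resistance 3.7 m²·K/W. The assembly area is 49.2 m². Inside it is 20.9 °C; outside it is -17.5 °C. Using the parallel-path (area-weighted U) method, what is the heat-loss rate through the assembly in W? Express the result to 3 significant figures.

U_eff = 0.81/3.7 + 0.19/1.57 = 0.2189 + 0.121 = 0.3399
R_eff = 1/U_eff = 2.942 m²·K/W
Q = 49.2 × (20.9 − (-17.5)) / 2.942 = 642.2 W

642 W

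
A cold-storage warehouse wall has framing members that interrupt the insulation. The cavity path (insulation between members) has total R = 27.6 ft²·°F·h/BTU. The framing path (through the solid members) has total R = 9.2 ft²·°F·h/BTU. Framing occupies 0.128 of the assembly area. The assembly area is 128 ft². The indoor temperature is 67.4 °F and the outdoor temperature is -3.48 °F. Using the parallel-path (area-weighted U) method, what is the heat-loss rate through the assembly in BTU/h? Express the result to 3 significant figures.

413 BTU/h

U_eff = 0.872/27.6 + 0.128/9.2 = 0.03159 + 0.01391 = 0.04551
R_eff = 1/U_eff = 21.97 ft²·°F·h/BTU
Q = 128 × (67.4 − (-3.48)) / 21.97 = 412.9 BTU/h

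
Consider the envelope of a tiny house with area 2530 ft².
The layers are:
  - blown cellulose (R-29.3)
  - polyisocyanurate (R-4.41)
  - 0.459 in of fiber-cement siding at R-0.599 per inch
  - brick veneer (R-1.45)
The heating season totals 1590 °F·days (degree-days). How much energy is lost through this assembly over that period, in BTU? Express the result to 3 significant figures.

2720000 BTU

0.459 × 0.599 = 0.2749
R_total = 29.3 + 4.41 + 0.2749 + 1.45 = 35.43 ft²·°F·h/BTU
E = A × HDD × 24 / R = 2530 × 1590 × 24 / 35.43 = 2725000 BTU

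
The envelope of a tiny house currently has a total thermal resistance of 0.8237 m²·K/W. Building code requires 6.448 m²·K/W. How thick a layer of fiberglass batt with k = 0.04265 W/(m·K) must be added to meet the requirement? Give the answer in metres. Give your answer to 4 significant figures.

0.2399 m

ΔR = 6.448 − 0.8237 = 5.6243 m²·K/W
L = ΔR × k = 5.6243 × 0.04265 = 0.23988 m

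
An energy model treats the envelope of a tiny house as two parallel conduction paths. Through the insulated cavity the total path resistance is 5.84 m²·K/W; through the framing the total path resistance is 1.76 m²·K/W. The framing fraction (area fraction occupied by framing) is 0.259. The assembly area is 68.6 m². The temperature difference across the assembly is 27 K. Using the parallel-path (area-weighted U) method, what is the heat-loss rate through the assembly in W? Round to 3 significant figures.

U_eff = 0.741/5.84 + 0.259/1.76 = 0.1269 + 0.1472 = 0.274
R_eff = 1/U_eff = 3.649 m²·K/W
Q = 68.6 × 27 / 3.649 = 507.6 W

508 W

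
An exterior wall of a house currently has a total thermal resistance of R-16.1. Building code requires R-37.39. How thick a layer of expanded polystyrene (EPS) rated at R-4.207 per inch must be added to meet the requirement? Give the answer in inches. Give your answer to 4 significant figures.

ΔR = 37.39 − 16.1 = 21.29 ft²·°F·h/BTU
L = ΔR / (R/in) = 21.29/4.207 = 5.0606 in

5.061 in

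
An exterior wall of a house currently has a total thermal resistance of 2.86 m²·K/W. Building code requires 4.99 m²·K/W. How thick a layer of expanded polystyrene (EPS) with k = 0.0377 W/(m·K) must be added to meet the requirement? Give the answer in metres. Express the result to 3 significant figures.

ΔR = 4.99 − 2.86 = 2.13 m²·K/W
L = ΔR × k = 2.13 × 0.0377 = 0.0803 m

0.0803 m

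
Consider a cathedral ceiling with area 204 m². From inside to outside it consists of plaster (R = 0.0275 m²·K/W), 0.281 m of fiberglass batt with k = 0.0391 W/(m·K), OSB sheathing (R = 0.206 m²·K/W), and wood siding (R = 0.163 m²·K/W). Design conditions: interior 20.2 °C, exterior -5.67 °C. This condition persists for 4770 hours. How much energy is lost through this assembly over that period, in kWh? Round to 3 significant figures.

0.281/0.0391 = 7.187
R_total = 0.0275 + 7.187 + 0.206 + 0.163 = 7.583 m²·K/W
Q = 204 × (20.2 − (-5.67)) / 7.583 = 695.9 W
E = 695.9 W × 4770 h / 1000 = 3320 kWh

3320 kWh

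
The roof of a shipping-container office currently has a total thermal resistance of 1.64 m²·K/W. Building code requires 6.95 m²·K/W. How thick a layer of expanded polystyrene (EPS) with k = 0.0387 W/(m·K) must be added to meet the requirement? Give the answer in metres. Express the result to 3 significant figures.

0.205 m

ΔR = 6.95 − 1.64 = 5.31 m²·K/W
L = ΔR × k = 5.31 × 0.0387 = 0.2055 m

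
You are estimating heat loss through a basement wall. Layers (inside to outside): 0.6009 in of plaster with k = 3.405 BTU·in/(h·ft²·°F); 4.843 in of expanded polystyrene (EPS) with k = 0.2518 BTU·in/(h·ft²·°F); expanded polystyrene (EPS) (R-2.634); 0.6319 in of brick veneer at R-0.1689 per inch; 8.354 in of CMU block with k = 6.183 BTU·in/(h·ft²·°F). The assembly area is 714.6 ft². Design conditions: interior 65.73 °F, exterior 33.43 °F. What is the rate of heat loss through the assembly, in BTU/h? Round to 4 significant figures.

0.6009/3.405 = 0.17648
4.843/0.2518 = 19.234
0.6319 × 0.1689 = 0.10673
8.354/6.183 = 1.3511
R_total = 0.17648 + 19.234 + 2.634 + 0.10673 + 1.3511 = 23.502 ft²·°F·h/BTU
Q = A·ΔT/R = 714.6 × (65.73 − 33.43) / 23.502 = 982.12 BTU/h

982.1 BTU/h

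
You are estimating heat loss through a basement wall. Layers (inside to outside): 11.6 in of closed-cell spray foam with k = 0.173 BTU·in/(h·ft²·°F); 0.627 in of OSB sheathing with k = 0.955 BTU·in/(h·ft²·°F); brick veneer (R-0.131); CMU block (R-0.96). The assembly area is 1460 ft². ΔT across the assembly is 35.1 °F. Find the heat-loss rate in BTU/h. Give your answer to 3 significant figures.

11.6/0.173 = 67.05
0.627/0.955 = 0.6565
R_total = 67.05 + 0.6565 + 0.131 + 0.96 = 68.8 ft²·°F·h/BTU
Q = A·ΔT/R = 1460 × 35.1 / 68.8 = 744.9 BTU/h

745 BTU/h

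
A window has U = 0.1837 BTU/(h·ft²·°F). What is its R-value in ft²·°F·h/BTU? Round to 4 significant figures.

R = 1/U = 1/0.1837 = 5.4437

5.444 ft²·°F·h/BTU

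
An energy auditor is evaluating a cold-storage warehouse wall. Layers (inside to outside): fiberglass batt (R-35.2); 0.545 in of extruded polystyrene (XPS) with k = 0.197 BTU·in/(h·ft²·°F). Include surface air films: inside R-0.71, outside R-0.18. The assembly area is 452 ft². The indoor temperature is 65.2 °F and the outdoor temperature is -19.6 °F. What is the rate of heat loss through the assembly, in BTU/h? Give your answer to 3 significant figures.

0.545/0.197 = 2.766
R_total = 0.71 + 35.2 + 2.766 + 0.18 = 38.86 ft²·°F·h/BTU
Q = A·ΔT/R = 452 × (65.2 − (-19.6)) / 38.86 = 986.4 BTU/h

986 BTU/h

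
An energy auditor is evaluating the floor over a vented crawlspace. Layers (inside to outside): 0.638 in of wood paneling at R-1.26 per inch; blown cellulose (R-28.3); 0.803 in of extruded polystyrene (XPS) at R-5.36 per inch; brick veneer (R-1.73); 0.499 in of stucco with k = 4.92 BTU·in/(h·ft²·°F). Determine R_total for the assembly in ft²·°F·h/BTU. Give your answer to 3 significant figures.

0.638 × 1.26 = 0.8039
0.803 × 5.36 = 4.304
0.499/4.92 = 0.1014
R_total = 0.8039 + 28.3 + 4.304 + 1.73 + 0.1014 = 35.24 ft²·°F·h/BTU

35.2 ft²·°F·h/BTU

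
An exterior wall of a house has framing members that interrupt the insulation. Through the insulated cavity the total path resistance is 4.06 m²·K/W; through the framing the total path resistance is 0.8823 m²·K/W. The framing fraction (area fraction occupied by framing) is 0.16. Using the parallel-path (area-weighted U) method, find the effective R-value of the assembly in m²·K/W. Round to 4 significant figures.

2.576 m²·K/W

U_eff = 0.84/4.06 + 0.16/0.8823 = 0.2069 + 0.18134 = 0.38824
R_eff = 1/U_eff = 2.5757 m²·K/W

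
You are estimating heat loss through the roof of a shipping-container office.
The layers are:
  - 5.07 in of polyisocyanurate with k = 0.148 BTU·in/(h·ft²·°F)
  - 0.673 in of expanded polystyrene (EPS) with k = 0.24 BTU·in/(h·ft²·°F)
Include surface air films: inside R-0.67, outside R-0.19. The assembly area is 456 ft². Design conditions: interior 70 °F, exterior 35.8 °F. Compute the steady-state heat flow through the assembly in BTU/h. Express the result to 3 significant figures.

5.07/0.148 = 34.26
0.673/0.24 = 2.804
R_total = 0.67 + 34.26 + 2.804 + 0.19 = 37.92 ft²·°F·h/BTU
Q = A·ΔT/R = 456 × (70 − 35.8) / 37.92 = 411.3 BTU/h

411 BTU/h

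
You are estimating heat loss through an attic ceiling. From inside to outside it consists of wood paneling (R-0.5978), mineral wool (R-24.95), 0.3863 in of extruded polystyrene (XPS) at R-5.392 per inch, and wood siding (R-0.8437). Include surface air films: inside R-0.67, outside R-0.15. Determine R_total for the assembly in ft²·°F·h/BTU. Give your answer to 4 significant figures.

0.3863 × 5.392 = 2.0829
R_total = 0.67 + 0.5978 + 24.95 + 2.0829 + 0.8437 + 0.15 = 29.294 ft²·°F·h/BTU

29.29 ft²·°F·h/BTU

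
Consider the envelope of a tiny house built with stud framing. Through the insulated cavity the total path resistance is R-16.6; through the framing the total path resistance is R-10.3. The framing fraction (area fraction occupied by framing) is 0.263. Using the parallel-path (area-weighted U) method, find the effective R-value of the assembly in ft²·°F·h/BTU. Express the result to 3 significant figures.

U_eff = 0.737/16.6 + 0.263/10.3 = 0.0444 + 0.02553 = 0.06993
R_eff = 1/U_eff = 14.3 ft²·°F·h/BTU

14.3 ft²·°F·h/BTU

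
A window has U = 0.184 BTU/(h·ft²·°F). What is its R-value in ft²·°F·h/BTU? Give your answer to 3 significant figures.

5.43 ft²·°F·h/BTU

R = 1/U = 1/0.184 = 5.435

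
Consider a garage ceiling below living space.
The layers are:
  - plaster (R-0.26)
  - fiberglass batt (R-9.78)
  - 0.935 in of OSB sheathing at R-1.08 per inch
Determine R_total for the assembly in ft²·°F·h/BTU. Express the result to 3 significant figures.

11.0 ft²·°F·h/BTU

0.935 × 1.08 = 1.01
R_total = 0.26 + 9.78 + 1.01 = 11.05 ft²·°F·h/BTU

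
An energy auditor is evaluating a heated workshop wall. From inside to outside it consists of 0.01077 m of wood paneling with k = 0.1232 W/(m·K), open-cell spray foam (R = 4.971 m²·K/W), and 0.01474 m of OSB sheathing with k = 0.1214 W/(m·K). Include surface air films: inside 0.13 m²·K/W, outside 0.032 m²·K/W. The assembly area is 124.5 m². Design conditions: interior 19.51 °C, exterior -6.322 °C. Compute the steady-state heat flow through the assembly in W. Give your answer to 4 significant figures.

0.01077/0.1232 = 0.087419
0.01474/0.1214 = 0.12142
R_total = 0.13 + 0.087419 + 4.971 + 0.12142 + 0.032 = 5.3418 m²·K/W
Q = A·ΔT/R = 124.5 × (19.51 − (-6.322)) / 5.3418 = 602.06 W

602.1 W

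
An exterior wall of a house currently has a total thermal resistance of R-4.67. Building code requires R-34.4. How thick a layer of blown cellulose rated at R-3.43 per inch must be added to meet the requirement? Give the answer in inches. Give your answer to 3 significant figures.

8.67 in

ΔR = 34.4 − 4.67 = 29.73 ft²·°F·h/BTU
L = ΔR / (R/in) = 29.73/3.43 = 8.668 in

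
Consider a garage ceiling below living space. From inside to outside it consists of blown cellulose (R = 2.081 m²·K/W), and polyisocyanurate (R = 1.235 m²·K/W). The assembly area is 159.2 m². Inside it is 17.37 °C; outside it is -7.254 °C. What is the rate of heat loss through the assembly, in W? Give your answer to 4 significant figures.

1182 W

R_total = 2.081 + 1.235 = 3.316 m²·K/W
Q = A·ΔT/R = 159.2 × (17.37 − (-7.254)) / 3.316 = 1182.2 W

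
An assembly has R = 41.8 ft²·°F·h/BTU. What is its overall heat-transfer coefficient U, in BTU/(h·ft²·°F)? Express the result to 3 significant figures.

U = 1/R = 1/41.8 = 0.02392

0.0239 BTU/(h·ft²·°F)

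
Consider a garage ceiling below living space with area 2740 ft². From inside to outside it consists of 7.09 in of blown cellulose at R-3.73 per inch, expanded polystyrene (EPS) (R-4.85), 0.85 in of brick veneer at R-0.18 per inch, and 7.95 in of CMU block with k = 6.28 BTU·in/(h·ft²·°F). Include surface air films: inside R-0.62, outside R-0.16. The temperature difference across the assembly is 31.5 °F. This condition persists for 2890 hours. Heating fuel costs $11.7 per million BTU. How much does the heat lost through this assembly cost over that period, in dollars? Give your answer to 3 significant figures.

7.09 × 3.73 = 26.45
0.85 × 0.18 = 0.153
7.95/6.28 = 1.266
R_total = 0.62 + 26.45 + 4.85 + 0.153 + 1.266 + 0.16 = 33.49 ft²·°F·h/BTU
Q = 2740 × 31.5 / 33.49 = 2577 BTU/h
E = 2577 × 2890 = 7447000 BTU
Cost = 7447000/10⁶ × 11.7 = $87.13

87.1 dollars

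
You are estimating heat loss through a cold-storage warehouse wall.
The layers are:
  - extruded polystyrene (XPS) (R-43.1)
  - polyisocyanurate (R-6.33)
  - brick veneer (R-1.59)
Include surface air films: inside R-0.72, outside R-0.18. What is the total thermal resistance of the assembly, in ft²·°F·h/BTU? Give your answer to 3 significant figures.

51.9 ft²·°F·h/BTU

R_total = 0.72 + 43.1 + 6.33 + 1.59 + 0.18 = 51.92 ft²·°F·h/BTU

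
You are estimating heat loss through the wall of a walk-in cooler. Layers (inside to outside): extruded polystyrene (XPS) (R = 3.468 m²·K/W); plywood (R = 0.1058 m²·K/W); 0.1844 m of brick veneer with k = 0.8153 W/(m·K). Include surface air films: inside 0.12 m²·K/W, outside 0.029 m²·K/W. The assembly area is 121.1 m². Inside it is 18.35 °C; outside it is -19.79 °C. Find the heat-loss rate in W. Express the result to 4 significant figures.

0.1844/0.8153 = 0.22617
R_total = 0.12 + 3.468 + 0.1058 + 0.22617 + 0.029 = 3.949 m²·K/W
Q = A·ΔT/R = 121.1 × (18.35 − (-19.79)) / 3.949 = 1169.6 W

1170 W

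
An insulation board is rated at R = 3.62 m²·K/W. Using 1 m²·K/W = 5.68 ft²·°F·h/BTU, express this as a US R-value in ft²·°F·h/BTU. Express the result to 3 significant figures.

20.6 ft²·°F·h/BTU

R_US = 3.62 × 5.68 = 20.56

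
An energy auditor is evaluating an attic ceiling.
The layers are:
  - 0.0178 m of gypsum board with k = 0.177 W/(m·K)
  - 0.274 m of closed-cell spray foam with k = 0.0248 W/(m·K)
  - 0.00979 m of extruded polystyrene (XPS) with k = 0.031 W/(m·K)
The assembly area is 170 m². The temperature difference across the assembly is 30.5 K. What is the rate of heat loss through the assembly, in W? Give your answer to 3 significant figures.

452 W

0.0178/0.177 = 0.1006
0.274/0.0248 = 11.05
0.00979/0.031 = 0.3158
R_total = 0.1006 + 11.05 + 0.3158 = 11.46 m²·K/W
Q = A·ΔT/R = 170 × 30.5 / 11.46 = 452.3 W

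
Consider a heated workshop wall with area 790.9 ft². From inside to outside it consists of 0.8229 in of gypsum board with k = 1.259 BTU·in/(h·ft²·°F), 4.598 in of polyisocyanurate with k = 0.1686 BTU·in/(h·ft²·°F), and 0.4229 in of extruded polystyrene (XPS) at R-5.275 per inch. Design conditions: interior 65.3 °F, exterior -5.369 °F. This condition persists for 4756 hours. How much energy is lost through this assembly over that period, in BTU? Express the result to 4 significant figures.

8815000 BTU

0.8229/1.259 = 0.65361
4.598/0.1686 = 27.272
0.4229 × 5.275 = 2.2308
R_total = 0.65361 + 27.272 + 2.2308 = 30.156 ft²·°F·h/BTU
Q = 790.9 × (65.3 − (-5.369)) / 30.156 = 1853.4 BTU/h
E = 1853.4 × 4756 = 8814900 BTU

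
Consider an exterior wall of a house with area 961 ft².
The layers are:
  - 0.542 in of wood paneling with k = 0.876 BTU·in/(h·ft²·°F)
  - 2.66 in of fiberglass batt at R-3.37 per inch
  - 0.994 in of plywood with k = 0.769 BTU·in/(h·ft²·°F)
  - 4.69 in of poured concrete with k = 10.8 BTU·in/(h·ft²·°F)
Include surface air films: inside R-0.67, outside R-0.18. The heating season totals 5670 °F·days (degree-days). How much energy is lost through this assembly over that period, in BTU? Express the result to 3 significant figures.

0.542/0.876 = 0.6187
2.66 × 3.37 = 8.964
0.994/0.769 = 1.293
4.69/10.8 = 0.4343
R_total = 0.67 + 0.6187 + 8.964 + 1.293 + 0.4343 + 0.18 = 12.16 ft²·°F·h/BTU
E = A × HDD × 24 / R = 961 × 5670 × 24 / 12.16 = 10750000 BTU

10800000 BTU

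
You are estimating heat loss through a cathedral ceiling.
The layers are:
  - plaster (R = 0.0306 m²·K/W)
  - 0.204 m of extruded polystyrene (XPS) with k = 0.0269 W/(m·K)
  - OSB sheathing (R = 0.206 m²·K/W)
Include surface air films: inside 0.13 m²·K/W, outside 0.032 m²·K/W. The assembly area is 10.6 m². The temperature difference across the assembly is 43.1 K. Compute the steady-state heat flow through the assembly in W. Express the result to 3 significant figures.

0.204/0.0269 = 7.584
R_total = 0.13 + 0.0306 + 7.584 + 0.206 + 0.032 = 7.982 m²·K/W
Q = A·ΔT/R = 10.6 × 43.1 / 7.982 = 57.23 W

57.2 W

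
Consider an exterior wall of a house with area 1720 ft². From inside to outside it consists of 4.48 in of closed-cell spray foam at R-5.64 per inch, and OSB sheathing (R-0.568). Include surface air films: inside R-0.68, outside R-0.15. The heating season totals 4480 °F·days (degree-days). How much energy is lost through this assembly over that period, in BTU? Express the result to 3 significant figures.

4.48 × 5.64 = 25.27
R_total = 0.68 + 25.27 + 0.568 + 0.15 = 26.67 ft²·°F·h/BTU
E = A × HDD × 24 / R = 1720 × 4480 × 24 / 26.67 = 6935000 BTU

6940000 BTU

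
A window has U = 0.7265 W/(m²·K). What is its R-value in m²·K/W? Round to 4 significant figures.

R = 1/U = 1/0.7265 = 1.3765

1.376 m²·K/W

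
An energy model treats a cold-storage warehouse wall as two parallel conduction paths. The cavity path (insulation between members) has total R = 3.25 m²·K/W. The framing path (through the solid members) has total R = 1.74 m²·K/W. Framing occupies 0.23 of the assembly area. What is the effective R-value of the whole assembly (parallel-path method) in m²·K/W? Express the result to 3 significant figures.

2.71 m²·K/W

U_eff = 0.77/3.25 + 0.23/1.74 = 0.2369 + 0.1322 = 0.3691
R_eff = 1/U_eff = 2.709 m²·K/W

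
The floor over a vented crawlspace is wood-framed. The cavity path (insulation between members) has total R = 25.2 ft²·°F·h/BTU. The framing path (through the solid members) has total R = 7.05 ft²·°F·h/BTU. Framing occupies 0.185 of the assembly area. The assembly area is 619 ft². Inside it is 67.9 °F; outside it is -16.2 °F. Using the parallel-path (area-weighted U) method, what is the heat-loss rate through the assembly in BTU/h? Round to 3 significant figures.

U_eff = 0.815/25.2 + 0.185/7.05 = 0.03234 + 0.02624 = 0.05858
R_eff = 1/U_eff = 17.07 ft²·°F·h/BTU
Q = 619 × (67.9 − (-16.2)) / 17.07 = 3050 BTU/h

3050 BTU/h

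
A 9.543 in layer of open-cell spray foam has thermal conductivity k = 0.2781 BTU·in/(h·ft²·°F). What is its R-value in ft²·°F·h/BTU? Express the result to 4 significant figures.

34.31 ft²·°F·h/BTU

R = L/k = 9.543/0.2781 = 34.315 ft²·°F·h/BTU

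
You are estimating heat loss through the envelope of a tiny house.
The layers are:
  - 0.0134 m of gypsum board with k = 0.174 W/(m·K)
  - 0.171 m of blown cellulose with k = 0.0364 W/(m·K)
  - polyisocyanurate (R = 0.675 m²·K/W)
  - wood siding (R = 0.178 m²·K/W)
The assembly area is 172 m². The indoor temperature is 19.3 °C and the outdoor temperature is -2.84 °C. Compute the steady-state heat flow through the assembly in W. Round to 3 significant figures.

0.0134/0.174 = 0.07701
0.171/0.0364 = 4.698
R_total = 0.07701 + 4.698 + 0.675 + 0.178 = 5.628 m²·K/W
Q = A·ΔT/R = 172 × (19.3 − (-2.84)) / 5.628 = 676.7 W

677 W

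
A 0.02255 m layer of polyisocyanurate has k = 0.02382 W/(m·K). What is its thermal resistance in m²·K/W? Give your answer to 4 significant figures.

0.9467 m²·K/W

R = L/k = 0.02255/0.02382 = 0.94668 m²·K/W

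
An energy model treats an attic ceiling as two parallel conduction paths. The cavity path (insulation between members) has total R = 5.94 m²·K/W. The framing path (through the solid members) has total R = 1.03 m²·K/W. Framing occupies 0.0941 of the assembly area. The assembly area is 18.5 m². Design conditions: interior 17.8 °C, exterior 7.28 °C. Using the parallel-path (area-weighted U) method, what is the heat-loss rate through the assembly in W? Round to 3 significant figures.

47.5 W

U_eff = 0.9059/5.94 + 0.0941/1.03 = 0.1525 + 0.09136 = 0.2439
R_eff = 1/U_eff = 4.101 m²·K/W
Q = 18.5 × (17.8 − 7.28) / 4.101 = 47.46 W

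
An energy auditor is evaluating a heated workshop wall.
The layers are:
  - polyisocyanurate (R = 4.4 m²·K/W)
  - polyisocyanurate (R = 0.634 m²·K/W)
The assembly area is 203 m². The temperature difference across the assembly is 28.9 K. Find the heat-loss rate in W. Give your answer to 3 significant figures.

R_total = 4.4 + 0.634 = 5.034 m²·K/W
Q = A·ΔT/R = 203 × 28.9 / 5.034 = 1165 W

1170 W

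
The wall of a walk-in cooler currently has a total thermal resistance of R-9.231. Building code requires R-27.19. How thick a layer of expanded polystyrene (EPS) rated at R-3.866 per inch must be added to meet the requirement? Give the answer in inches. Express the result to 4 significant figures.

4.645 in

ΔR = 27.19 − 9.231 = 17.959 ft²·°F·h/BTU
L = ΔR / (R/in) = 17.959/3.866 = 4.6454 in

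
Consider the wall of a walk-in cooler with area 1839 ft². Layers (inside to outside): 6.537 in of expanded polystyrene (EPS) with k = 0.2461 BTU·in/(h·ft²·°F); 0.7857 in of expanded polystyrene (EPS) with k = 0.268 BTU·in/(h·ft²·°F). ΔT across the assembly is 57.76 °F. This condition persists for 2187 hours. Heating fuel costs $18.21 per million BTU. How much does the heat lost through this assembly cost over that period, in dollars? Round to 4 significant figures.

6.537/0.2461 = 26.562
0.7857/0.268 = 2.9317
R_total = 26.562 + 2.9317 = 29.494 ft²·°F·h/BTU
Q = 1839 × 57.76 / 29.494 = 3601.4 BTU/h
E = 3601.4 × 2187 = 7876300 BTU
Cost = 7876300/10⁶ × 18.21 = $143.43

143.4 dollars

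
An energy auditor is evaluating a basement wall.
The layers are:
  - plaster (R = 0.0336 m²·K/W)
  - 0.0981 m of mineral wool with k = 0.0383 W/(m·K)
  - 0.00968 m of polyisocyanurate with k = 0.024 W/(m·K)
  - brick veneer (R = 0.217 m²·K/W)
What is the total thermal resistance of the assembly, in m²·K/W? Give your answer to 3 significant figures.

0.0981/0.0383 = 2.561
0.00968/0.024 = 0.4033
R_total = 0.0336 + 2.561 + 0.4033 + 0.217 = 3.215 m²·K/W

3.22 m²·K/W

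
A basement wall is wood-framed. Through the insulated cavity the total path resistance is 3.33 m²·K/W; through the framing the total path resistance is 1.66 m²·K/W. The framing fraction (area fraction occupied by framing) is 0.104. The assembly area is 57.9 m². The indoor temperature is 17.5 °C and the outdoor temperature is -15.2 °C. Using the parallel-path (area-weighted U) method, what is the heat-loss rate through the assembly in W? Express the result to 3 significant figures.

U_eff = 0.896/3.33 + 0.104/1.66 = 0.2691 + 0.06265 = 0.3317
R_eff = 1/U_eff = 3.015 m²·K/W
Q = 57.9 × (17.5 − (-15.2)) / 3.015 = 628.1 W

628 W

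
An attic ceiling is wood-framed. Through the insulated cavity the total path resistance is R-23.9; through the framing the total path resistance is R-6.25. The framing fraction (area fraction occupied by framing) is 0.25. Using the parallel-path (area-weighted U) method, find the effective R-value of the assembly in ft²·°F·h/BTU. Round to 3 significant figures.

14.0 ft²·°F·h/BTU

U_eff = 0.75/23.9 + 0.25/6.25 = 0.03138 + 0.04 = 0.07138
R_eff = 1/U_eff = 14.01 ft²·°F·h/BTU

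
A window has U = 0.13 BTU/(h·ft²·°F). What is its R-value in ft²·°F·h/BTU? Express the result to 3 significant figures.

7.69 ft²·°F·h/BTU

R = 1/U = 1/0.13 = 7.692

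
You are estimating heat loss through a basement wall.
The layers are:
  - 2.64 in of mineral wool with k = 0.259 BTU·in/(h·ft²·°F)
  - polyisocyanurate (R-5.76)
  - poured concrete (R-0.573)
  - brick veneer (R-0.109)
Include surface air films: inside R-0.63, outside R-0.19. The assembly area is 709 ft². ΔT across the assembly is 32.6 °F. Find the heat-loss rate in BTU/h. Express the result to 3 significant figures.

2.64/0.259 = 10.19
R_total = 0.63 + 10.19 + 5.76 + 0.573 + 0.109 + 0.19 = 17.46 ft²·°F·h/BTU
Q = A·ΔT/R = 709 × 32.6 / 17.46 = 1324 BTU/h

1320 BTU/h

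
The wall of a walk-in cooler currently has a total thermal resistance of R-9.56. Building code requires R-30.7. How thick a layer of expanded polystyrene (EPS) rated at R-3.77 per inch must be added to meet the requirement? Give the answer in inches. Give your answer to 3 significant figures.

ΔR = 30.7 − 9.56 = 21.14 ft²·°F·h/BTU
L = ΔR / (R/in) = 21.14/3.77 = 5.607 in

5.61 in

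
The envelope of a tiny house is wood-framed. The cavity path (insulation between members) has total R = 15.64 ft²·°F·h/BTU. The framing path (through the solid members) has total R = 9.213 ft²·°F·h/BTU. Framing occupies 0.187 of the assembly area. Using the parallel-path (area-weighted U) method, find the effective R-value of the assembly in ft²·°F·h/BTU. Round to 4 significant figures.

13.84 ft²·°F·h/BTU

U_eff = 0.813/15.64 + 0.187/9.213 = 0.051982 + 0.020297 = 0.07228
R_eff = 1/U_eff = 13.835 ft²·°F·h/BTU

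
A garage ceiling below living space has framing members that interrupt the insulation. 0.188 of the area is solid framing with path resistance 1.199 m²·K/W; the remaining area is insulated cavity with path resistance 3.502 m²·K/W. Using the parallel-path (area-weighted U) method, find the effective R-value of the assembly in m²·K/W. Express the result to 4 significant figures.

U_eff = 0.812/3.502 + 0.188/1.199 = 0.23187 + 0.1568 = 0.38866
R_eff = 1/U_eff = 2.5729 m²·K/W

2.573 m²·K/W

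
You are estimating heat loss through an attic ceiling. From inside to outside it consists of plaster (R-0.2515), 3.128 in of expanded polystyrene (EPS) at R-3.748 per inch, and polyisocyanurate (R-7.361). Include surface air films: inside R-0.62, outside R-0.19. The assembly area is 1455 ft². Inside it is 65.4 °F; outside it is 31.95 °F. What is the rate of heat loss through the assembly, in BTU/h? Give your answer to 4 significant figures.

3.128 × 3.748 = 11.724
R_total = 0.62 + 0.2515 + 11.724 + 7.361 + 0.19 = 20.146 ft²·°F·h/BTU
Q = A·ΔT/R = 1455 × (65.4 − 31.95) / 20.146 = 2415.8 BTU/h

2416 BTU/h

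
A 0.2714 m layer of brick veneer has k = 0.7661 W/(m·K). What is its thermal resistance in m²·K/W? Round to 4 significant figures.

R = L/k = 0.2714/0.7661 = 0.35426 m²·K/W

0.3543 m²·K/W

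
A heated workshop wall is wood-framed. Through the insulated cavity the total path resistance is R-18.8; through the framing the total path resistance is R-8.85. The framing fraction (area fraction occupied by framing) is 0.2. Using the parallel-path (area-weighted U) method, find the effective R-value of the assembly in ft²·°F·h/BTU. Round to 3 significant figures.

15.3 ft²·°F·h/BTU

U_eff = 0.8/18.8 + 0.2/8.85 = 0.04255 + 0.0226 = 0.06515
R_eff = 1/U_eff = 15.35 ft²·°F·h/BTU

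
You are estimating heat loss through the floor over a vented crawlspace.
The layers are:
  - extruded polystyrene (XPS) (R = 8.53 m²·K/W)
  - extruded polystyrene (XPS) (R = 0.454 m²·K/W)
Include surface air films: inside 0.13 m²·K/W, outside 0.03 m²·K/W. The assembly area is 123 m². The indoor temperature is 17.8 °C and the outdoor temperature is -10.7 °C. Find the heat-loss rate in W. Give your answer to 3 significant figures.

383 W

R_total = 0.13 + 8.53 + 0.454 + 0.03 = 9.144 m²·K/W
Q = A·ΔT/R = 123 × (17.8 − (-10.7)) / 9.144 = 383.4 W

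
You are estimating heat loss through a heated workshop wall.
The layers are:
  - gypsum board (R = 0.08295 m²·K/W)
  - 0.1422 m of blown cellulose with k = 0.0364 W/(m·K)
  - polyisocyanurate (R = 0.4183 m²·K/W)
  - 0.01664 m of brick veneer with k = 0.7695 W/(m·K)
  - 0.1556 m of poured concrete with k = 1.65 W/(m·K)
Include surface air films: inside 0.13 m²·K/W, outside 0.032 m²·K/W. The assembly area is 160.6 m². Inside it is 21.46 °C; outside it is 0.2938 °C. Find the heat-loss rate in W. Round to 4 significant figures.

725.4 W

0.1422/0.0364 = 3.9066
0.01664/0.7695 = 0.021624
0.1556/1.65 = 0.094303
R_total = 0.13 + 0.08295 + 3.9066 + 0.4183 + 0.021624 + 0.094303 + 0.032 = 4.6858 m²·K/W
Q = A·ΔT/R = 160.6 × (21.46 − 0.2938) / 4.6858 = 725.45 W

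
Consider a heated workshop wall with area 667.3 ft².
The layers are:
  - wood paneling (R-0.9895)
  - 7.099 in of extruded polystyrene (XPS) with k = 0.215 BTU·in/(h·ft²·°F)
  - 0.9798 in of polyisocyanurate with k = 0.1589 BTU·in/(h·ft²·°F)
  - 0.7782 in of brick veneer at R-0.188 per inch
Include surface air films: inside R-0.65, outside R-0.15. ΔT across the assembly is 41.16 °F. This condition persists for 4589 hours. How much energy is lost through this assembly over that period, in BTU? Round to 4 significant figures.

7.099/0.215 = 33.019
0.9798/0.1589 = 6.1661
0.7782 × 0.188 = 0.1463
R_total = 0.65 + 0.9895 + 33.019 + 6.1661 + 0.1463 + 0.15 = 41.121 ft²·°F·h/BTU
Q = 667.3 × 41.16 / 41.121 = 667.94 BTU/h
E = 667.94 × 4589 = 3065200 BTU

3065000 BTU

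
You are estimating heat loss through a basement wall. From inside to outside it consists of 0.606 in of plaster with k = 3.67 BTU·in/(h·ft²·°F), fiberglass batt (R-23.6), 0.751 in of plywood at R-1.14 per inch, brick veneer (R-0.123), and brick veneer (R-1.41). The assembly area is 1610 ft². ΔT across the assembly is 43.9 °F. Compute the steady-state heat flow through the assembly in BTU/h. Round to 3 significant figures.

0.606/3.67 = 0.1651
0.751 × 1.14 = 0.8561
R_total = 0.1651 + 23.6 + 0.8561 + 0.123 + 1.41 = 26.15 ft²·°F·h/BTU
Q = A·ΔT/R = 1610 × 43.9 / 26.15 = 2702 BTU/h

2700 BTU/h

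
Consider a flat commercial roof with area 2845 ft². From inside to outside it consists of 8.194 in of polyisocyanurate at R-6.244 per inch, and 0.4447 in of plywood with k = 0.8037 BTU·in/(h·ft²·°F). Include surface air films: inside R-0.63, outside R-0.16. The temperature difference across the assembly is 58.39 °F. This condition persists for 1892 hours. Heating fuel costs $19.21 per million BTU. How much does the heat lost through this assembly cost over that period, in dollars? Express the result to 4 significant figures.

8.194 × 6.244 = 51.163
0.4447/0.8037 = 0.55332
R_total = 0.63 + 51.163 + 0.55332 + 0.16 = 52.507 ft²·°F·h/BTU
Q = 2845 × 58.39 / 52.507 = 3163.8 BTU/h
E = 3163.8 × 1892 = 5985900 BTU
Cost = 5985900/10⁶ × 19.21 = $114.99

115.0 dollars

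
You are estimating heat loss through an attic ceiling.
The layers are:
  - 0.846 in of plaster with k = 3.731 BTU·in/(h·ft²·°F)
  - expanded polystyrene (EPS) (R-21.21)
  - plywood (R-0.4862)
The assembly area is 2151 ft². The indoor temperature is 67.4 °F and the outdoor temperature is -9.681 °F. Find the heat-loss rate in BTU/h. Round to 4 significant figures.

0.846/3.731 = 0.22675
R_total = 0.22675 + 21.21 + 0.4862 = 21.923 ft²·°F·h/BTU
Q = A·ΔT/R = 2151 × (67.4 − (-9.681)) / 21.923 = 7562.9 BTU/h

7563 BTU/h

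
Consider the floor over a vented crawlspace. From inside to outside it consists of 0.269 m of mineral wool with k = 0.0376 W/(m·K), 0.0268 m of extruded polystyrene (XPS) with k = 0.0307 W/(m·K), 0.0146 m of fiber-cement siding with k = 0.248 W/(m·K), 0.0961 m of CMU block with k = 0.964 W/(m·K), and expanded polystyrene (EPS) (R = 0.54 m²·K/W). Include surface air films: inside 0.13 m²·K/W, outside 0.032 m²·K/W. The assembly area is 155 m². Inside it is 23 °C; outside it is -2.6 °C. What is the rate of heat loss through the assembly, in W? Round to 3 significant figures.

446 W

0.269/0.0376 = 7.154
0.0268/0.0307 = 0.873
0.0146/0.248 = 0.05887
0.0961/0.964 = 0.09969
R_total = 0.13 + 7.154 + 0.873 + 0.05887 + 0.09969 + 0.54 + 0.032 = 8.888 m²·K/W
Q = A·ΔT/R = 155 × (23 − (-2.6)) / 8.888 = 446.5 W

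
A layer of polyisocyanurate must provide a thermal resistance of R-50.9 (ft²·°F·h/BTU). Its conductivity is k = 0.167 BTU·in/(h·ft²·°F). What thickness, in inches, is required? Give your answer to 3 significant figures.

L = R × k = 50.9 × 0.167 = 8.5 in

8.50 in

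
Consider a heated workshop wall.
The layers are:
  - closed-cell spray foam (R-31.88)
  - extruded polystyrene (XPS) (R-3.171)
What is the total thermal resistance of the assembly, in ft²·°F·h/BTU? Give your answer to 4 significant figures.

35.05 ft²·°F·h/BTU

R_total = 31.88 + 3.171 = 35.051 ft²·°F·h/BTU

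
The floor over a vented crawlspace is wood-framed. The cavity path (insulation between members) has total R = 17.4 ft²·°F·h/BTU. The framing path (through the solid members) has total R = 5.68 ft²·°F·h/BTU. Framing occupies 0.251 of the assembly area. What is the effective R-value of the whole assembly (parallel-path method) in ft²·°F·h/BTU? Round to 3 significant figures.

11.5 ft²·°F·h/BTU

U_eff = 0.749/17.4 + 0.251/5.68 = 0.04305 + 0.04419 = 0.08724
R_eff = 1/U_eff = 11.46 ft²·°F·h/BTU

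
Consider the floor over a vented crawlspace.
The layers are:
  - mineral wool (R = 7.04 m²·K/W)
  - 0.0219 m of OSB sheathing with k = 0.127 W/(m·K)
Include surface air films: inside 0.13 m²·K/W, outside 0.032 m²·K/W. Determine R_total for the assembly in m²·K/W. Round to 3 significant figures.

7.37 m²·K/W

0.0219/0.127 = 0.1724
R_total = 0.13 + 7.04 + 0.1724 + 0.032 = 7.374 m²·K/W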